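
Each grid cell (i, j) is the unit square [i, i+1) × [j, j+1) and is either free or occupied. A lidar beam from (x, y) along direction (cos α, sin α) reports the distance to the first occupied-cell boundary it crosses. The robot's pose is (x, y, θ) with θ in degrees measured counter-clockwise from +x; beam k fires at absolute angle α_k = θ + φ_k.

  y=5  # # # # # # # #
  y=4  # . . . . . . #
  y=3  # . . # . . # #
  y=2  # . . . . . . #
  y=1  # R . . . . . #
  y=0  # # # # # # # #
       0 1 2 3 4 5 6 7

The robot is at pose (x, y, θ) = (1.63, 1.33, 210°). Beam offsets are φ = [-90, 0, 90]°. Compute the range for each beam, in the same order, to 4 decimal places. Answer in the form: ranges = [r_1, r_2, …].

beam 1: φ=-90°, α=120°
  cosα=-0.5000 sinα=0.8660 | (1,1) | tMaxX 1.2600 tMaxY 0.7736 | tΔX 2.0000 tΔY 1.1547
    t=0.7736 [y] (1,2)
    t=1.2600 [x] (0,2) — stop
  → r_1 = 1.2600
beam 2: φ=0°, α=210°
  cosα=-0.8660 sinα=-0.5000 | (1,1) | tMaxX 0.7275 tMaxY 0.6600 | tΔX 1.1547 tΔY 2.0000
    t=0.6600 [y] (1,0) — stop
  → r_2 = 0.6600
beam 3: φ=90°, α=300°
  cosα=0.5000 sinα=-0.8660 | (1,1) | tMaxX 0.7400 tMaxY 0.3811 | tΔX 2.0000 tΔY 1.1547
    t=0.3811 [y] (1,0) — stop
  → r_3 = 0.3811

ranges = [1.2600, 0.6600, 0.3811]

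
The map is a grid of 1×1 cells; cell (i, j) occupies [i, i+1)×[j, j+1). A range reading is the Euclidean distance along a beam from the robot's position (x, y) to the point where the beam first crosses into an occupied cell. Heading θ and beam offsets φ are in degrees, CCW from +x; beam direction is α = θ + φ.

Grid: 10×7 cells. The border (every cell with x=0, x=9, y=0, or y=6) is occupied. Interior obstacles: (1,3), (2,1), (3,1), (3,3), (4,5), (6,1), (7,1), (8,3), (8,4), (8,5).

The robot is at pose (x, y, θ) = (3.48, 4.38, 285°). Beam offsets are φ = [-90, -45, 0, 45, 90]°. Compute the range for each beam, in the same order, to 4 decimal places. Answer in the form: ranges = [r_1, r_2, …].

beam 1: φ=-90°, α=195°
  dir = (cos 195°, sin 195°) = (-0.9659, -0.2588); from cell (3,4)
  next x-line at t=0.4969, next y-line at t=1.4682; Δt_x=1.0353, Δt_y=3.8637
    x: enter (2,4) at t=0.4969
    y: enter (2,3) at t=1.4682
    x: enter (1,3) at t=1.5322 ← occupied
  → r_1 = 1.5322
beam 2: φ=-45°, α=240°
  dir = (cos 240°, sin 240°) = (-0.5000, -0.8660); from cell (3,4)
  next x-line at t=0.9600, next y-line at t=0.4388; Δt_x=2.0000, Δt_y=1.1547
    y: enter (3,3) at t=0.4388 ← occupied
  → r_2 = 0.4388
beam 3: φ=0°, α=285°
  dir = (cos 285°, sin 285°) = (0.2588, -0.9659); from cell (3,4)
  next x-line at t=2.0091, next y-line at t=0.3934; Δt_x=3.8637, Δt_y=1.0353
    y: enter (3,3) at t=0.3934 ← occupied
  → r_3 = 0.3934
beam 4: φ=45°, α=330°
  dir = (cos 330°, sin 330°) = (0.8660, -0.5000); from cell (3,4)
  next x-line at t=0.6004, next y-line at t=0.7600; Δt_x=1.1547, Δt_y=2.0000
    x: enter (4,4) at t=0.6004
    y: enter (4,3) at t=0.7600
    x: enter (5,3) at t=1.7551
    y: enter (5,2) at t=2.7600
    x: enter (6,2) at t=2.9098
    x: enter (7,2) at t=4.0645
    y: enter (7,1) at t=4.7600 ← occupied
  → r_4 = 4.7600
beam 5: φ=90°, α=15°
  dir = (cos 15°, sin 15°) = (0.9659, 0.2588); from cell (3,4)
  next x-line at t=0.5383, next y-line at t=2.3955; Δt_x=1.0353, Δt_y=3.8637
    x: enter (4,4) at t=0.5383
    x: enter (5,4) at t=1.5736
    y: enter (5,5) at t=2.3955
    x: enter (6,5) at t=2.6089
    x: enter (7,5) at t=3.6442
    x: enter (8,5) at t=4.6794 ← occupied
  → r_5 = 4.6794

ranges = [1.5322, 0.4388, 0.3934, 4.7600, 4.6794]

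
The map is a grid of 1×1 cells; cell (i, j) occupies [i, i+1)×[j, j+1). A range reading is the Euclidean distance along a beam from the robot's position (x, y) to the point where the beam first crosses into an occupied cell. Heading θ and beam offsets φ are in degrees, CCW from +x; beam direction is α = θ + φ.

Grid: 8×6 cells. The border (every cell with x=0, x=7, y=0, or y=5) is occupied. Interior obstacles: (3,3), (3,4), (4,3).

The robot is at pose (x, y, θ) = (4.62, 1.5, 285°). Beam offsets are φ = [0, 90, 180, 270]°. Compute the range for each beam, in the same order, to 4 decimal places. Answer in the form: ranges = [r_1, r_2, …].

beam 1: φ=0°, α=285°
  dir = (cos 285°, sin 285°) = (0.2588, -0.9659); from cell (4,1)
  next x-line at t=1.4682, next y-line at t=0.5176; Δt_x=3.8637, Δt_y=1.0353
    y: enter (4,0) at t=0.5176 ← occupied
  → r_1 = 0.5176
beam 2: φ=90°, α=15°
  dir = (cos 15°, sin 15°) = (0.9659, 0.2588); from cell (4,1)
  next x-line at t=0.3934, next y-line at t=1.9319; Δt_x=1.0353, Δt_y=3.8637
    x: enter (5,1) at t=0.3934
    x: enter (6,1) at t=1.4287
    y: enter (6,2) at t=1.9319
    x: enter (7,2) at t=2.4640 ← occupied
  → r_2 = 2.4640
beam 3: φ=180°, α=105°
  dir = (cos 105°, sin 105°) = (-0.2588, 0.9659); from cell (4,1)
  next x-line at t=2.3955, next y-line at t=0.5176; Δt_x=3.8637, Δt_y=1.0353
    y: enter (4,2) at t=0.5176
    y: enter (4,3) at t=1.5529 ← occupied
  → r_3 = 1.5529
beam 4: φ=270°, α=195°
  dir = (cos 195°, sin 195°) = (-0.9659, -0.2588); from cell (4,1)
  next x-line at t=0.6419, next y-line at t=1.9319; Δt_x=1.0353, Δt_y=3.8637
    x: enter (3,1) at t=0.6419
    x: enter (2,1) at t=1.6771
    y: enter (2,0) at t=1.9319 ← occupied
  → r_4 = 1.9319

ranges = [0.5176, 2.4640, 1.5529, 1.9319]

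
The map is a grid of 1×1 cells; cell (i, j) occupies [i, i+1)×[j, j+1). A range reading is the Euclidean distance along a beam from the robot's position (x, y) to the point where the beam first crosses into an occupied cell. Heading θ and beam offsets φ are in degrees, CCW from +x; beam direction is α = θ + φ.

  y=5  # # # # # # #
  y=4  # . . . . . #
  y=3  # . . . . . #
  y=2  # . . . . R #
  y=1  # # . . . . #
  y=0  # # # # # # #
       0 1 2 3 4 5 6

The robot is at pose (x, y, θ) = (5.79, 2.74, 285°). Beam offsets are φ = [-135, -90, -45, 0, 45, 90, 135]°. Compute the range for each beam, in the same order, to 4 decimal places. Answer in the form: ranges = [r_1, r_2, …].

beam 1: φ=-135°, α=150°
  cosα=-0.8660 sinα=0.5000 | (5,2) | tMaxX 0.9122 tMaxY 0.5200 | tΔX 1.1547 tΔY 2.0000
    t=0.5200 [y] (5,3)
    t=0.9122 [x] (4,3)
    t=2.0669 [x] (3,3)
    t=2.5200 [y] (3,4)
    t=3.2216 [x] (2,4)
    t=4.3763 [x] (1,4)
    t=4.5200 [y] (1,5) — stop
  → r_1 = 4.5200
beam 2: φ=-90°, α=195°
  cosα=-0.9659 sinα=-0.2588 | (5,2) | tMaxX 0.8179 tMaxY 2.8591 | tΔX 1.0353 tΔY 3.8637
    t=0.8179 [x] (4,2)
    t=1.8531 [x] (3,2)
    t=2.8591 [y] (3,1)
    t=2.8884 [x] (2,1)
    t=3.9237 [x] (1,1) — stop
  → r_2 = 3.9237
beam 3: φ=-45°, α=240°
  cosα=-0.5000 sinα=-0.8660 | (5,2) | tMaxX 1.5800 tMaxY 0.8545 | tΔX 2.0000 tΔY 1.1547
    t=0.8545 [y] (5,1)
    t=1.5800 [x] (4,1)
    t=2.0092 [y] (4,0) — stop
  → r_3 = 2.0092
beam 4: φ=0°, α=285°
  cosα=0.2588 sinα=-0.9659 | (5,2) | tMaxX 0.8114 tMaxY 0.7661 | tΔX 3.8637 tΔY 1.0353
    t=0.7661 [y] (5,1)
    t=0.8114 [x] (6,1) — stop
  → r_4 = 0.8114
beam 5: φ=45°, α=330°
  cosα=0.8660 sinα=-0.5000 | (5,2) | tMaxX 0.2425 tMaxY 1.4800 | tΔX 1.1547 tΔY 2.0000
    t=0.2425 [x] (6,2) — stop
  → r_5 = 0.2425
beam 6: φ=90°, α=15°
  cosα=0.9659 sinα=0.2588 | (5,2) | tMaxX 0.2174 tMaxY 1.0046 | tΔX 1.0353 tΔY 3.8637
    t=0.2174 [x] (6,2) — stop
  → r_6 = 0.2174
beam 7: φ=135°, α=60°
  cosα=0.5000 sinα=0.8660 | (5,2) | tMaxX 0.4200 tMaxY 0.3002 | tΔX 2.0000 tΔY 1.1547
    t=0.3002 [y] (5,3)
    t=0.4200 [x] (6,3) — stop
  → r_7 = 0.4200

ranges = [4.5200, 3.9237, 2.0092, 0.8114, 0.2425, 0.2174, 0.4200]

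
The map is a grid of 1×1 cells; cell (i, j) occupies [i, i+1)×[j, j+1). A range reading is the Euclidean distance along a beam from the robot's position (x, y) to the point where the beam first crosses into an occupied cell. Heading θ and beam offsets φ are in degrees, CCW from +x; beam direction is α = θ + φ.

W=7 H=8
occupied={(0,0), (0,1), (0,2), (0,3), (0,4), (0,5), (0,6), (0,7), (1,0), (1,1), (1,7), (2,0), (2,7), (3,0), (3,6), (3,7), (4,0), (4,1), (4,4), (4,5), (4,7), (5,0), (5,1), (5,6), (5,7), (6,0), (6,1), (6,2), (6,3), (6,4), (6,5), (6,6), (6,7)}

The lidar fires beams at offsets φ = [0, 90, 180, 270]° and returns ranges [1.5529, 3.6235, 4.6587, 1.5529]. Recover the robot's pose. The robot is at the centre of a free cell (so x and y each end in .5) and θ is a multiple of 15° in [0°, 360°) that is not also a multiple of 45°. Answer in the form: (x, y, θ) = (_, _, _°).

(x, y, θ) = (2.5, 2.5, 285°)

Enumerate (i+0.5, j+0.5, θ) over the 23 free cells and 16 admissible headings. For each, cast all 4 beams and compare to the given ranges.
  (2.5, 2.5, 15°): beam 1 = 3.6235 ≠ 1.5529 ✗
  (3.5, 1.5, 105°): beam 1 = 5.6940 ≠ 1.5529 ✗
  (5.5, 5.5, 105°): beam 1 = 0.5176 ≠ 1.5529 ✗
  (4.5, 3.5, 345°): beam 2 = 0.5176 ≠ 3.6235 ✗
  (2.5, 2.5, 195°): beam 2 = 1.5529 ≠ 3.6235 ✗
  …
  (2.5, 2.5, 285°): r_1=1.5529, r_2=3.6235, r_3=4.6587, r_4=1.5529 — all match ✓
Only this pose fits every beam.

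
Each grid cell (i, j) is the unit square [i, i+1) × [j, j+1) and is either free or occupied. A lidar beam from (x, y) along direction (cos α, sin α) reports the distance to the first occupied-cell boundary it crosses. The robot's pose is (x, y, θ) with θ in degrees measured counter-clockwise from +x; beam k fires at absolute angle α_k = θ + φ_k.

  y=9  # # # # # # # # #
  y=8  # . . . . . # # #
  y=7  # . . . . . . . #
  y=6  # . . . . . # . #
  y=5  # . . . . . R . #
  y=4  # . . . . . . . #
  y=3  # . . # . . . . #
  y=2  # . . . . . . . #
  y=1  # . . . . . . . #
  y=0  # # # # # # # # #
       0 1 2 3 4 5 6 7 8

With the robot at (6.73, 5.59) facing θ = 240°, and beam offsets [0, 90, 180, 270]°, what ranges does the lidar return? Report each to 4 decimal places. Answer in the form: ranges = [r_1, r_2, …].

beam 1: φ=0°, α=240°
  direction (-0.5000, -0.8660); cell (6,5); t to first gridline: x 1.4600, y 0.6813 (then +2.0000 / +1.1547)
    (6,4) via y @ 0.6813
    (5,4) via x @ 1.4600
    (5,3) via y @ 1.8360
    (5,2) via y @ 2.9907
    (4,2) via x @ 3.4600
    (4,1) via y @ 4.1454
    (4,0) via y @ 5.3001  # hit
  → r_1 = 5.3001
beam 2: φ=90°, α=330°
  direction (0.8660, -0.5000); cell (6,5); t to first gridline: x 0.3118, y 1.1800 (then +1.1547 / +2.0000)
    (7,5) via x @ 0.3118
    (7,4) via y @ 1.1800
    (8,4) via x @ 1.4665  # hit
  → r_2 = 1.4665
beam 3: φ=180°, α=60°
  direction (0.5000, 0.8660); cell (6,5); t to first gridline: x 0.5400, y 0.4734 (then +2.0000 / +1.1547)
    (6,6) via y @ 0.4734  # hit
  → r_3 = 0.4734
beam 4: φ=270°, α=150°
  direction (-0.8660, 0.5000); cell (6,5); t to first gridline: x 0.8429, y 0.8200 (then +1.1547 / +2.0000)
    (6,6) via y @ 0.8200  # hit
  → r_4 = 0.8200

ranges = [5.3001, 1.4665, 0.4734, 0.8200]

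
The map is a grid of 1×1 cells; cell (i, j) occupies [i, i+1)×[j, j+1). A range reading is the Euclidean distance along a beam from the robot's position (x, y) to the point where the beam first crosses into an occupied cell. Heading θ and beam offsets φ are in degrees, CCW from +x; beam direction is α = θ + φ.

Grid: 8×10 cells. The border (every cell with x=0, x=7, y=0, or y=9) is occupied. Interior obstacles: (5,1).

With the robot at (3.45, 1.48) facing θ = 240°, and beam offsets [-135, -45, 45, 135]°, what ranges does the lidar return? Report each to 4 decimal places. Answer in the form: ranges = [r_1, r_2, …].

beam 1: φ=-135°, α=105°
  d=(-0.2588,0.9659)  start (3,1)  tX=1.7387 tY=0.5383  stride 1/|dx|=3.8637 1/|dy|=1.0353
    cross y-line → (3,2), t=0.5383
    cross y-line → (3,3), t=1.5736
    cross x-line → (2,3), t=1.7387
    cross y-line → (2,4), t=2.6089
    cross y-line → (2,5), t=3.6442
    cross y-line → (2,6), t=4.6794
    cross x-line → (1,6), t=5.6024
    cross y-line → (1,7), t=5.7147
    cross y-line → (1,8), t=6.7500
    cross y-line → (1,9), t=7.7853 (wall)
  → r_1 = 7.7853
beam 2: φ=-45°, α=195°
  d=(-0.9659,-0.2588)  start (3,1)  tX=0.4659 tY=1.8546  stride 1/|dx|=1.0353 1/|dy|=3.8637
    cross x-line → (2,1), t=0.4659
    cross x-line → (1,1), t=1.5012
    cross y-line → (1,0), t=1.8546 (wall)
  → r_2 = 1.8546
beam 3: φ=45°, α=285°
  d=(0.2588,-0.9659)  start (3,1)  tX=2.1250 tY=0.4969  stride 1/|dx|=3.8637 1/|dy|=1.0353
    cross y-line → (3,0), t=0.4969 (wall)
  → r_3 = 0.4969
beam 4: φ=135°, α=15°
  d=(0.9659,0.2588)  start (3,1)  tX=0.5694 tY=2.0091  stride 1/|dx|=1.0353 1/|dy|=3.8637
    cross x-line → (4,1), t=0.5694
    cross x-line → (5,1), t=1.6047 (wall)
  → r_4 = 1.6047

ranges = [7.7853, 1.8546, 0.4969, 1.6047]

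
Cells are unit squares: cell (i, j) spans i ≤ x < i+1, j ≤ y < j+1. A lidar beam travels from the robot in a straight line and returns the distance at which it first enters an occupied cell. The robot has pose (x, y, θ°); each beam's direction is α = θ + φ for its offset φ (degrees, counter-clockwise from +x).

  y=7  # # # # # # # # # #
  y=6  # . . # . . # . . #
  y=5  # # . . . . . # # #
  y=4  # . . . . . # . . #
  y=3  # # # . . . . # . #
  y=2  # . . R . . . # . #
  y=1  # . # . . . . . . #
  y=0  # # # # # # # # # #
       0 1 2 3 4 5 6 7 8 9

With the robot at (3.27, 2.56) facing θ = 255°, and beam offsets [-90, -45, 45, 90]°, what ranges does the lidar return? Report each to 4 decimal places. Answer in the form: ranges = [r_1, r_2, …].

beam 1: φ=-90°, α=165°
  d=(-0.9659,0.2588)  start (3,2)  tX=0.2795 tY=1.7000  stride 1/|dx|=1.0353 1/|dy|=3.8637
    cross x-line → (2,2), t=0.2795
    cross x-line → (1,2), t=1.3148
    cross y-line → (1,3), t=1.7000 (wall)
  → r_1 = 1.7000
beam 2: φ=-45°, α=210°
  d=(-0.8660,-0.5000)  start (3,2)  tX=0.3118 tY=1.1200  stride 1/|dx|=1.1547 1/|dy|=2.0000
    cross x-line → (2,2), t=0.3118
    cross y-line → (2,1), t=1.1200 (wall)
  → r_2 = 1.1200
beam 3: φ=45°, α=300°
  d=(0.5000,-0.8660)  start (3,2)  tX=1.4600 tY=0.6466  stride 1/|dx|=2.0000 1/|dy|=1.1547
    cross y-line → (3,1), t=0.6466
    cross x-line → (4,1), t=1.4600
    cross y-line → (4,0), t=1.8013 (wall)
  → r_3 = 1.8013
beam 4: φ=90°, α=345°
  d=(0.9659,-0.2588)  start (3,2)  tX=0.7558 tY=2.1637  stride 1/|dx|=1.0353 1/|dy|=3.8637
    cross x-line → (4,2), t=0.7558
    cross x-line → (5,2), t=1.7910
    cross y-line → (5,1), t=2.1637
    cross x-line → (6,1), t=2.8263
    cross x-line → (7,1), t=3.8616
    cross x-line → (8,1), t=4.8969
    cross x-line → (9,1), t=5.9321 (wall)
  → r_4 = 5.9321

ranges = [1.7000, 1.1200, 1.8013, 5.9321]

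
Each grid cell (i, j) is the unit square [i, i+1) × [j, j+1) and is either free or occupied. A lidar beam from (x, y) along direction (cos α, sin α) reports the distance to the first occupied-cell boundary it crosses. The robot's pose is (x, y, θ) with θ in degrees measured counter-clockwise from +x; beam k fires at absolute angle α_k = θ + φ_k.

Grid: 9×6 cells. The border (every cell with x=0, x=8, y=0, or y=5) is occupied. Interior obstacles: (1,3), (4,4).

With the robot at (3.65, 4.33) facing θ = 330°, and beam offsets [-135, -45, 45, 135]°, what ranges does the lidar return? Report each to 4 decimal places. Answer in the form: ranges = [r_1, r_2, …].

ranges = [1.7082, 3.4475, 0.3623, 0.6936]

beam 1: φ=-135°, α=195°
  direction (-0.9659, -0.2588); cell (3,4); t to first gridline: x 0.6729, y 1.2750 (then +1.0353 / +3.8637)
    (2,4) via x @ 0.6729
    (2,3) via y @ 1.2750
    (1,3) via x @ 1.7082  # hit
  → r_1 = 1.7082
beam 2: φ=-45°, α=285°
  direction (0.2588, -0.9659); cell (3,4); t to first gridline: x 1.3523, y 0.3416 (then +3.8637 / +1.0353)
    (3,3) via y @ 0.3416
    (4,3) via x @ 1.3523
    (4,2) via y @ 1.3769
    (4,1) via y @ 2.4122
    (4,0) via y @ 3.4475  # hit
  → r_2 = 3.4475
beam 3: φ=45°, α=15°
  direction (0.9659, 0.2588); cell (3,4); t to first gridline: x 0.3623, y 2.5887 (then +1.0353 / +3.8637)
    (4,4) via x @ 0.3623  # hit
  → r_3 = 0.3623
beam 4: φ=135°, α=105°
  direction (-0.2588, 0.9659); cell (3,4); t to first gridline: x 2.5114, y 0.6936 (then +3.8637 / +1.0353)
    (3,5) via y @ 0.6936  # hit
  → r_4 = 0.6936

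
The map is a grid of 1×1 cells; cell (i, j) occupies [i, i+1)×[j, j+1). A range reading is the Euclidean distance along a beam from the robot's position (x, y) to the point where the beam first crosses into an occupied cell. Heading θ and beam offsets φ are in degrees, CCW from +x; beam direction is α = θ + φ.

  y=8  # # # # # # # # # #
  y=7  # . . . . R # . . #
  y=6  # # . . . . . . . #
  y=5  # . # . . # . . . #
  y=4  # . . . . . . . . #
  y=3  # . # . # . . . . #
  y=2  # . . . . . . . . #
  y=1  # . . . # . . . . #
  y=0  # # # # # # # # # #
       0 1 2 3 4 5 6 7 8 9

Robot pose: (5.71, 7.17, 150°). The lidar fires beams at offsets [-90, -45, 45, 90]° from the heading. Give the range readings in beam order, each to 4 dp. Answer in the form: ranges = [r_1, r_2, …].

ranges = [0.5800, 0.8593, 3.8409, 1.3510]

beam 1: φ=-90°, α=60°
  direction (0.5000, 0.8660); cell (5,7); t to first gridline: x 0.5800, y 0.9584 (then +2.0000 / +1.1547)
    (6,7) via x @ 0.5800  # hit
  → r_1 = 0.5800
beam 2: φ=-45°, α=105°
  direction (-0.2588, 0.9659); cell (5,7); t to first gridline: x 2.7432, y 0.8593 (then +3.8637 / +1.0353)
    (5,8) via y @ 0.8593  # hit
  → r_2 = 0.8593
beam 3: φ=45°, α=195°
  direction (-0.9659, -0.2588); cell (5,7); t to first gridline: x 0.7350, y 0.6568 (then +1.0353 / +3.8637)
    (5,6) via y @ 0.6568
    (4,6) via x @ 0.7350
    (3,6) via x @ 1.7703
    (2,6) via x @ 2.8056
    (1,6) via x @ 3.8409  # hit
  → r_3 = 3.8409
beam 4: φ=90°, α=240°
  direction (-0.5000, -0.8660); cell (5,7); t to first gridline: x 1.4200, y 0.1963 (then +2.0000 / +1.1547)
    (5,6) via y @ 0.1963
    (5,5) via y @ 1.3510  # hit
  → r_4 = 1.3510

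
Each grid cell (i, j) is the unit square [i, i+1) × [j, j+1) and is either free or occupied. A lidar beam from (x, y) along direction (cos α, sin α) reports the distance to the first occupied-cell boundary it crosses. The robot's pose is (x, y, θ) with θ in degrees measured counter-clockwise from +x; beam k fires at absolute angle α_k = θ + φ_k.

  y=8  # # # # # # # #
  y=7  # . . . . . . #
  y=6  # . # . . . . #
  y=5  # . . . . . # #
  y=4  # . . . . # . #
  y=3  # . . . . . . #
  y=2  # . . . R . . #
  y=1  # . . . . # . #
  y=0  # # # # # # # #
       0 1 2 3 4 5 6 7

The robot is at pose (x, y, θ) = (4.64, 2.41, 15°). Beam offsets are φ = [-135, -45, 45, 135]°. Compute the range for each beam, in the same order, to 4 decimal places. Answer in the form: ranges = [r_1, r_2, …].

beam 1: φ=-135°, α=240°
  cosα=-0.5000 sinα=-0.8660 | (4,2) | tMaxX 1.2800 tMaxY 0.4734 | tΔX 2.0000 tΔY 1.1547
    t=0.4734 [y] (4,1)
    t=1.2800 [x] (3,1)
    t=1.6281 [y] (3,0) — stop
  → r_1 = 1.6281
beam 2: φ=-45°, α=330°
  cosα=0.8660 sinα=-0.5000 | (4,2) | tMaxX 0.4157 tMaxY 0.8200 | tΔX 1.1547 tΔY 2.0000
    t=0.4157 [x] (5,2)
    t=0.8200 [y] (5,1) — stop
  → r_2 = 0.8200
beam 3: φ=45°, α=60°
  cosα=0.5000 sinα=0.8660 | (4,2) | tMaxX 0.7200 tMaxY 0.6813 | tΔX 2.0000 tΔY 1.1547
    t=0.6813 [y] (4,3)
    t=0.7200 [x] (5,3)
    t=1.8360 [y] (5,4) — stop
  → r_3 = 1.8360
beam 4: φ=135°, α=150°
  cosα=-0.8660 sinα=0.5000 | (4,2) | tMaxX 0.7390 tMaxY 1.1800 | tΔX 1.1547 tΔY 2.0000
    t=0.7390 [x] (3,2)
    t=1.1800 [y] (3,3)
    t=1.8937 [x] (2,3)
    t=3.0484 [x] (1,3)
    t=3.1800 [y] (1,4)
    t=4.2031 [x] (0,4) — stop
  → r_4 = 4.2031

ranges = [1.6281, 0.8200, 1.8360, 4.2031]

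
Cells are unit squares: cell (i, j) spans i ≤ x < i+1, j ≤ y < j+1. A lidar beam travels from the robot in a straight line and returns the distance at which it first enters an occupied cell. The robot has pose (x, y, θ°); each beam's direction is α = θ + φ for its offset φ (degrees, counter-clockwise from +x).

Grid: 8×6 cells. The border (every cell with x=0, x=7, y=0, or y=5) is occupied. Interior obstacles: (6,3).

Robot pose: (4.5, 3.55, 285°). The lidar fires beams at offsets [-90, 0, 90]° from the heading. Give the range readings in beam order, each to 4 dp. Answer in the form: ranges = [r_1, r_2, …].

ranges = [3.6235, 2.6400, 1.5529]

beam 1: φ=-90°, α=195°
  direction (-0.9659, -0.2588); cell (4,3); t to first gridline: x 0.5176, y 2.1250 (then +1.0353 / +3.8637)
    (3,3) via x @ 0.5176
    (2,3) via x @ 1.5529
    (2,2) via y @ 2.1250
    (1,2) via x @ 2.5882
    (0,2) via x @ 3.6235  # hit
  → r_1 = 3.6235
beam 2: φ=0°, α=285°
  direction (0.2588, -0.9659); cell (4,3); t to first gridline: x 1.9319, y 0.5694 (then +3.8637 / +1.0353)
    (4,2) via y @ 0.5694
    (4,1) via y @ 1.6047
    (5,1) via x @ 1.9319
    (5,0) via y @ 2.6400  # hit
  → r_2 = 2.6400
beam 3: φ=90°, α=15°
  direction (0.9659, 0.2588); cell (4,3); t to first gridline: x 0.5176, y 1.7387 (then +1.0353 / +3.8637)
    (5,3) via x @ 0.5176
    (6,3) via x @ 1.5529  # hit
  → r_3 = 1.5529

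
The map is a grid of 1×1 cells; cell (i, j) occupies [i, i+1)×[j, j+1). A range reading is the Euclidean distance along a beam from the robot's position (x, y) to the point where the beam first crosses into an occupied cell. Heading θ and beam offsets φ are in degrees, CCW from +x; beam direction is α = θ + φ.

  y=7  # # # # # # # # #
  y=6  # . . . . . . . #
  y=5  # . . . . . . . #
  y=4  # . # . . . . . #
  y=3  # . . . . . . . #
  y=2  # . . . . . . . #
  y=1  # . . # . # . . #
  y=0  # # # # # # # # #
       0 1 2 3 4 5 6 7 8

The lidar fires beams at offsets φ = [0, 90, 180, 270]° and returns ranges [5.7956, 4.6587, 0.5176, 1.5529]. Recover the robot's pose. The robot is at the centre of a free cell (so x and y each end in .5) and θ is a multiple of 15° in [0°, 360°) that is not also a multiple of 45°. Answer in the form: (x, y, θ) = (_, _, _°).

(x, y, θ) = (7.5, 5.5, 165°)

Candidates: 39 free-cell centres × 16 headings = 624 poses. Raycast each; keep the one whose scan matches to 4 dp.
  (4.5, 6.5, 300°): beam 1 = 6.3509 ≠ 5.7956 ✗
  (3.5, 2.5, 300°): beam 1 = 0.5774 ≠ 5.7956 ✗
  (4.5, 3.5, 150°): beam 1 = 1.7321 ≠ 5.7956 ✗
  …
  (7.5, 5.5, 165°): r_1=5.7956, r_2=4.6587, r_3=0.5176, r_4=1.5529 — all match ✓
No second candidate reproduces the full scan.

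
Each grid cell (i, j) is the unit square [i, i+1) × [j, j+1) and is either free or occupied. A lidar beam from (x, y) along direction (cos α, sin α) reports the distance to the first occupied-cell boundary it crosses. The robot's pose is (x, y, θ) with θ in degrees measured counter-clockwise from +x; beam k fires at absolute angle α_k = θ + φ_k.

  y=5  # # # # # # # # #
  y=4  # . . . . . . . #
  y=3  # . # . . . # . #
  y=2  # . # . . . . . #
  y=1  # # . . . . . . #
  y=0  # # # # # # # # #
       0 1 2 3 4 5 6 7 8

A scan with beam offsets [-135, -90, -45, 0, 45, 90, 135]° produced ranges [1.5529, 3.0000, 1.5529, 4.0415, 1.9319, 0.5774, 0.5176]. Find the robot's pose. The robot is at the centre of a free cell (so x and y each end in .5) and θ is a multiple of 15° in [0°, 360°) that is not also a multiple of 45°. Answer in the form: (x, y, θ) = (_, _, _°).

(x, y, θ) = (6.5, 1.5, 150°)

Enumerate (i+0.5, j+0.5, θ) over the 24 free cells and 16 admissible headings. For each, cast all 7 beams and compare to the given ranges.
  (5.5, 4.5, 30°): beam 1 = 3.6235 ≠ 1.5529 ✗
  (4.5, 1.5, 330°): beam 1 = 1.9319 ≠ 1.5529 ✗
  (4.5, 2.5, 255°): beam 1 = 2.8868 ≠ 1.5529 ✗
  (1.5, 4.5, 30°): beam 1 = 1.9319 ≠ 1.5529 ✗
  (1.5, 3.5, 255°): beam 1 = 1.0000 ≠ 1.5529 ✗
  …
  (6.5, 1.5, 150°): r_1=1.5529, r_2=3.0000, r_3=1.5529, r_4=4.0415, r_5=1.9319, r_6=0.5774, r_7=0.5176 — all match ✓
Unique over the lattice → pose = (6.5, 1.5, 150°).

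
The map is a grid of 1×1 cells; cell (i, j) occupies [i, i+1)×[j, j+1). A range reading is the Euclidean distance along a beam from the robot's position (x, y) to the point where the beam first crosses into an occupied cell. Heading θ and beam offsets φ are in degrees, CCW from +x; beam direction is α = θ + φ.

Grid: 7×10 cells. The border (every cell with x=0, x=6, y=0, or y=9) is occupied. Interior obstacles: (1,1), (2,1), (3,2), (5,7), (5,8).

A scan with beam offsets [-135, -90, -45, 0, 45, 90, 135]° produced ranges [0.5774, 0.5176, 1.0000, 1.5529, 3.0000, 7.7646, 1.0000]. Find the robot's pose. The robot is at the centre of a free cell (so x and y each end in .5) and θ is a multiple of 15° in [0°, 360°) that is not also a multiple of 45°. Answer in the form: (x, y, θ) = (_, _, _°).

Enumerate (i+0.5, j+0.5, θ) over the 35 free cells and 16 admissible headings. For each, cast all 7 beams and compare to the given ranges.
  (4.5, 2.5, 255°): beam 1 = 7.0000 ≠ 0.5774 ✗
  (4.5, 1.5, 345°): beam 1 = 1.0000 ≠ 0.5774 ✗
  (4.5, 5.5, 240°): beam 1 = 3.6235 ≠ 0.5774 ✗
  (4.5, 1.5, 150°): beam 1 = 1.5529 ≠ 0.5774 ✗
  (2.5, 3.5, 345°): beam 1 = 1.7321 ≠ 0.5774 ✗
  …
  (4.5, 1.5, 15°): r_1=0.5774, r_2=0.5176, r_3=1.0000, r_4=1.5529, r_5=3.0000, r_6=7.7646, r_7=1.0000 — all match ✓
Unique over the lattice → pose = (4.5, 1.5, 15°).

(x, y, θ) = (4.5, 1.5, 15°)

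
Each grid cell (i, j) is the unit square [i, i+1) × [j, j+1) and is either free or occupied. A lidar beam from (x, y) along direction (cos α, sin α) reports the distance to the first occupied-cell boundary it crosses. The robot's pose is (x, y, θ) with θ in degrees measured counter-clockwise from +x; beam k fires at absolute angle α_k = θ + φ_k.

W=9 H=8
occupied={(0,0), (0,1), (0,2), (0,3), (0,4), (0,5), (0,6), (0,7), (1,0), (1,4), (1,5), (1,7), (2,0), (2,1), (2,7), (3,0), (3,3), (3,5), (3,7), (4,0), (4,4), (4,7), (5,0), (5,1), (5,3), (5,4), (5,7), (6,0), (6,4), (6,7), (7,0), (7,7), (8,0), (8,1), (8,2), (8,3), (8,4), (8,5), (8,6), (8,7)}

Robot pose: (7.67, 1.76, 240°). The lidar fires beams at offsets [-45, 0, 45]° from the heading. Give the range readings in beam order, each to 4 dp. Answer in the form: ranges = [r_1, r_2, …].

ranges = [1.7289, 0.8776, 0.7868]

beam 1: φ=-45°, α=195°
  cosα=-0.9659 sinα=-0.2588 | (7,1) | tMaxX 0.6936 tMaxY 2.9364 | tΔX 1.0353 tΔY 3.8637
    t=0.6936 [x] (6,1)
    t=1.7289 [x] (5,1) — stop
  → r_1 = 1.7289
beam 2: φ=0°, α=240°
  cosα=-0.5000 sinα=-0.8660 | (7,1) | tMaxX 1.3400 tMaxY 0.8776 | tΔX 2.0000 tΔY 1.1547
    t=0.8776 [y] (7,0) — stop
  → r_2 = 0.8776
beam 3: φ=45°, α=285°
  cosα=0.2588 sinα=-0.9659 | (7,1) | tMaxX 1.2750 tMaxY 0.7868 | tΔX 3.8637 tΔY 1.0353
    t=0.7868 [y] (7,0) — stop
  → r_3 = 0.7868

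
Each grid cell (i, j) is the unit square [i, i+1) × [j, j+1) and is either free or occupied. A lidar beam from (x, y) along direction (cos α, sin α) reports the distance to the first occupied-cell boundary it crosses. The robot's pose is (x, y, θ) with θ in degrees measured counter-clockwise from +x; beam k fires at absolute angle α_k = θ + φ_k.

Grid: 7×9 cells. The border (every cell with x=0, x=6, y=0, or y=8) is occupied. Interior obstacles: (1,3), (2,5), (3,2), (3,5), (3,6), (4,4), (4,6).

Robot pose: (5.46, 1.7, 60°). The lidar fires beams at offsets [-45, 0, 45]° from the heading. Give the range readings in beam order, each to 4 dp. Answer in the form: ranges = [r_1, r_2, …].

beam 1: φ=-45°, α=15°
  cosα=0.9659 sinα=0.2588 | (5,1) | tMaxX 0.5590 tMaxY 1.1591 | tΔX 1.0353 tΔY 3.8637
    t=0.5590 [x] (6,1) — stop
  → r_1 = 0.5590
beam 2: φ=0°, α=60°
  cosα=0.5000 sinα=0.8660 | (5,1) | tMaxX 1.0800 tMaxY 0.3464 | tΔX 2.0000 tΔY 1.1547
    t=0.3464 [y] (5,2)
    t=1.0800 [x] (6,2) — stop
  → r_2 = 1.0800
beam 3: φ=45°, α=105°
  cosα=-0.2588 sinα=0.9659 | (5,1) | tMaxX 1.7773 tMaxY 0.3106 | tΔX 3.8637 tΔY 1.0353
    t=0.3106 [y] (5,2)
    t=1.3459 [y] (5,3)
    t=1.7773 [x] (4,3)
    t=2.3811 [y] (4,4) — stop
  → r_3 = 2.3811

ranges = [0.5590, 1.0800, 2.3811]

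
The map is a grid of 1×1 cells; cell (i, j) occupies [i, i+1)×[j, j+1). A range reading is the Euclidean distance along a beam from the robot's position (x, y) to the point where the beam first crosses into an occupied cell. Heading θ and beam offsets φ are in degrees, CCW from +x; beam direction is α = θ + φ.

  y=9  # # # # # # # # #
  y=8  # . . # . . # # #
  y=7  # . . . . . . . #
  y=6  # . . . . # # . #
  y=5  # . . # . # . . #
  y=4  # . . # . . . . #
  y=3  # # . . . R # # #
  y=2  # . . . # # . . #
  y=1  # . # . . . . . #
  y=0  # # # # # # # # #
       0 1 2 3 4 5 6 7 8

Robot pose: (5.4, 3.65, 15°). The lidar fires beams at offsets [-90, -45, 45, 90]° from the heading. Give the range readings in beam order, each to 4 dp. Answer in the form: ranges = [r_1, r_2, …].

beam 1: φ=-90°, α=285°
  d=(0.2588,-0.9659)  start (5,3)  tX=2.3182 tY=0.6729  stride 1/|dx|=3.8637 1/|dy|=1.0353
    cross y-line → (5,2), t=0.6729 (wall)
  → r_1 = 0.6729
beam 2: φ=-45°, α=330°
  d=(0.8660,-0.5000)  start (5,3)  tX=0.6928 tY=1.3000  stride 1/|dx|=1.1547 1/|dy|=2.0000
    cross x-line → (6,3), t=0.6928 (wall)
  → r_2 = 0.6928
beam 3: φ=45°, α=60°
  d=(0.5000,0.8660)  start (5,3)  tX=1.2000 tY=0.4041  stride 1/|dx|=2.0000 1/|dy|=1.1547
    cross y-line → (5,4), t=0.4041
    cross x-line → (6,4), t=1.2000
    cross y-line → (6,5), t=1.5588
    cross y-line → (6,6), t=2.7135 (wall)
  → r_3 = 2.7135
beam 4: φ=90°, α=105°
  d=(-0.2588,0.9659)  start (5,3)  tX=1.5455 tY=0.3623  stride 1/|dx|=3.8637 1/|dy|=1.0353
    cross y-line → (5,4), t=0.3623
    cross y-line → (5,5), t=1.3976 (wall)
  → r_4 = 1.3976

ranges = [0.6729, 0.6928, 2.7135, 1.3976]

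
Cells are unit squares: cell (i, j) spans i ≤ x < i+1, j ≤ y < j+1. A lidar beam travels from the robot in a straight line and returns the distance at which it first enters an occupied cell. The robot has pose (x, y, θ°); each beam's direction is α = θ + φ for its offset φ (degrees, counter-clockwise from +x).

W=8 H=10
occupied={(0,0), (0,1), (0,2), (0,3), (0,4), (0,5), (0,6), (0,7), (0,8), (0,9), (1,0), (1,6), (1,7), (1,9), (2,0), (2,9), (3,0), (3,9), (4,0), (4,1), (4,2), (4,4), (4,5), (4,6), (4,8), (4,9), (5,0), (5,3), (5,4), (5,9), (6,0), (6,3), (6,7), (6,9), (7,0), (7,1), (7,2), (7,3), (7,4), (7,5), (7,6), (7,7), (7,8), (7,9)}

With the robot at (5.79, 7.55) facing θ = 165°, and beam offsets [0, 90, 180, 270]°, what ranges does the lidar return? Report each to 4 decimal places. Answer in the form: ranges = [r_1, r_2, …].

ranges = [1.7387, 2.6400, 0.2174, 1.5012]

beam 1: φ=0°, α=165°
  direction (-0.9659, 0.2588); cell (5,7); t to first gridline: x 0.8179, y 1.7387 (then +1.0353 / +3.8637)
    (4,7) via x @ 0.8179
    (4,8) via y @ 1.7387  # hit
  → r_1 = 1.7387
beam 2: φ=90°, α=255°
  direction (-0.2588, -0.9659); cell (5,7); t to first gridline: x 3.0523, y 0.5694 (then +3.8637 / +1.0353)
    (5,6) via y @ 0.5694
    (5,5) via y @ 1.6047
    (5,4) via y @ 2.6400  # hit
  → r_2 = 2.6400
beam 3: φ=180°, α=345°
  direction (0.9659, -0.2588); cell (5,7); t to first gridline: x 0.2174, y 2.1250 (then +1.0353 / +3.8637)
    (6,7) via x @ 0.2174  # hit
  → r_3 = 0.2174
beam 4: φ=270°, α=75°
  direction (0.2588, 0.9659); cell (5,7); t to first gridline: x 0.8114, y 0.4659 (then +3.8637 / +1.0353)
    (5,8) via y @ 0.4659
    (6,8) via x @ 0.8114
    (6,9) via y @ 1.5012  # hit
  → r_4 = 1.5012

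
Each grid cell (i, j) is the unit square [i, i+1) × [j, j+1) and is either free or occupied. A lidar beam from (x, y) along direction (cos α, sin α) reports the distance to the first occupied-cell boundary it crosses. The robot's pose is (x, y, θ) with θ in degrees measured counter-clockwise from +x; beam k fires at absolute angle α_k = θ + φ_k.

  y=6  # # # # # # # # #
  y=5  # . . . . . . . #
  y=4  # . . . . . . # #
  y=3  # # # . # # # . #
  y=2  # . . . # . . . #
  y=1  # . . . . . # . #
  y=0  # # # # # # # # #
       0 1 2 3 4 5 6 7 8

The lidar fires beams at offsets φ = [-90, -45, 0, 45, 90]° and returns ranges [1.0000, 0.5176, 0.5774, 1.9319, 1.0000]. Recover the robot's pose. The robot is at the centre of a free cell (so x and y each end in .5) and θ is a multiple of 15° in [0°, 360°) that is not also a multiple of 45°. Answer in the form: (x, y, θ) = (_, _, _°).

The pose lattice has 27·16 = 432 candidates. Test each by forward raycasting.
  (2.5, 4.5, 210°): beam 1 = 1.7321 ≠ 1.0000 ✗
  (7.5, 1.5, 330°): beam 1 = 0.5774 ≠ 1.0000 ✗
  (5.5, 5.5, 255°): beam 1 = 1.9319 ≠ 1.0000 ✗
  …
  (3.5, 1.5, 300°): r_1=1.0000, r_2=0.5176, r_3=0.5774, r_4=1.9319, r_5=1.0000 — all match ✓
No second candidate reproduces the full scan.

(x, y, θ) = (3.5, 1.5, 300°)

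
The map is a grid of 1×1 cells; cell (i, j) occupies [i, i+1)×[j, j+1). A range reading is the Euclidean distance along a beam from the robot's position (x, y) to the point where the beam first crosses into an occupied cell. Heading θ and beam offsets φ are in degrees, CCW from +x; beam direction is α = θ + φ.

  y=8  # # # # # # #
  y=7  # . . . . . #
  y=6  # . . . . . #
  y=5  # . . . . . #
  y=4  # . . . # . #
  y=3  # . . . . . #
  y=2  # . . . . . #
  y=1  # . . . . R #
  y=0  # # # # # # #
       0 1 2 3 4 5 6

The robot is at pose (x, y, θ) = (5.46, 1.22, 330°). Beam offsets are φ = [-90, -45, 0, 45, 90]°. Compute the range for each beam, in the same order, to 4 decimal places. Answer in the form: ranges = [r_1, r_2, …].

ranges = [0.2540, 0.2278, 0.4400, 0.5590, 1.0800]

beam 1: φ=-90°, α=240°
  d=(-0.5000,-0.8660)  start (5,1)  tX=0.9200 tY=0.2540  stride 1/|dx|=2.0000 1/|dy|=1.1547
    cross y-line → (5,0), t=0.2540 (wall)
  → r_1 = 0.2540
beam 2: φ=-45°, α=285°
  d=(0.2588,-0.9659)  start (5,1)  tX=2.0864 tY=0.2278  stride 1/|dx|=3.8637 1/|dy|=1.0353
    cross y-line → (5,0), t=0.2278 (wall)
  → r_2 = 0.2278
beam 3: φ=0°, α=330°
  d=(0.8660,-0.5000)  start (5,1)  tX=0.6235 tY=0.4400  stride 1/|dx|=1.1547 1/|dy|=2.0000
    cross y-line → (5,0), t=0.4400 (wall)
  → r_3 = 0.4400
beam 4: φ=45°, α=15°
  d=(0.9659,0.2588)  start (5,1)  tX=0.5590 tY=3.0137  stride 1/|dx|=1.0353 1/|dy|=3.8637
    cross x-line → (6,1), t=0.5590 (wall)
  → r_4 = 0.5590
beam 5: φ=90°, α=60°
  d=(0.5000,0.8660)  start (5,1)  tX=1.0800 tY=0.9007  stride 1/|dx|=2.0000 1/|dy|=1.1547
    cross y-line → (5,2), t=0.9007
    cross x-line → (6,2), t=1.0800 (wall)
  → r_5 = 1.0800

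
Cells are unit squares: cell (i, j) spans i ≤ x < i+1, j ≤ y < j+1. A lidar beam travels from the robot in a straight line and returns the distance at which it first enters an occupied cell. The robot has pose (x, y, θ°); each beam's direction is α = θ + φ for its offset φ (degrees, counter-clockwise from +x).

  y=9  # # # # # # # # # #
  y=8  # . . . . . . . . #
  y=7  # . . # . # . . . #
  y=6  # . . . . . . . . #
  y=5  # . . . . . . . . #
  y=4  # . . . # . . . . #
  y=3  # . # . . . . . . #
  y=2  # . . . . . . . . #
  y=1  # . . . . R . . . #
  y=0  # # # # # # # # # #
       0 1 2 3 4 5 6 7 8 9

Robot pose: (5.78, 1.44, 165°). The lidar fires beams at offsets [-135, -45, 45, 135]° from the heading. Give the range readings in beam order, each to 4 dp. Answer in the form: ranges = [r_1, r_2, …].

beam 1: φ=-135°, α=30°
  cosα=0.8660 sinα=0.5000 | (5,1) | tMaxX 0.2540 tMaxY 1.1200 | tΔX 1.1547 tΔY 2.0000
    t=0.2540 [x] (6,1)
    t=1.1200 [y] (6,2)
    t=1.4087 [x] (7,2)
    t=2.5634 [x] (8,2)
    t=3.1200 [y] (8,3)
    t=3.7181 [x] (9,3) — stop
  → r_1 = 3.7181
beam 2: φ=-45°, α=120°
  cosα=-0.5000 sinα=0.8660 | (5,1) | tMaxX 1.5600 tMaxY 0.6466 | tΔX 2.0000 tΔY 1.1547
    t=0.6466 [y] (5,2)
    t=1.5600 [x] (4,2)
    t=1.8013 [y] (4,3)
    t=2.9560 [y] (4,4) — stop
  → r_2 = 2.9560
beam 3: φ=45°, α=210°
  cosα=-0.8660 sinα=-0.5000 | (5,1) | tMaxX 0.9007 tMaxY 0.8800 | tΔX 1.1547 tΔY 2.0000
    t=0.8800 [y] (5,0) — stop
  → r_3 = 0.8800
beam 4: φ=135°, α=300°
  cosα=0.5000 sinα=-0.8660 | (5,1) | tMaxX 0.4400 tMaxY 0.5081 | tΔX 2.0000 tΔY 1.1547
    t=0.4400 [x] (6,1)
    t=0.5081 [y] (6,0) — stop
  → r_4 = 0.5081

ranges = [3.7181, 2.9560, 0.8800, 0.5081]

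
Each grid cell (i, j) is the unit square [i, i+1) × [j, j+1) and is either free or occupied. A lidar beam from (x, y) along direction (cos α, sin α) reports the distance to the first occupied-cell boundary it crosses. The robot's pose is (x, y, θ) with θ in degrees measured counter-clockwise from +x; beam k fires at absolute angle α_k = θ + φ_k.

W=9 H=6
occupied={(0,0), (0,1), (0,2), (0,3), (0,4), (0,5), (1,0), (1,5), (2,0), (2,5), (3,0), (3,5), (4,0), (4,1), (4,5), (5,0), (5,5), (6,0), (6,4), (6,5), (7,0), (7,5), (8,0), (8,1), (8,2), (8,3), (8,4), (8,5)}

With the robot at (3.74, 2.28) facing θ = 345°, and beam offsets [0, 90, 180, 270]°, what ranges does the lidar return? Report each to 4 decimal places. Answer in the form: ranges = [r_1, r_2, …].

ranges = [1.0818, 2.8160, 2.8367, 1.3252]

beam 1: φ=0°, α=345°
  d=(0.9659,-0.2588)  start (3,2)  tX=0.2692 tY=1.0818  stride 1/|dx|=1.0353 1/|dy|=3.8637
    cross x-line → (4,2), t=0.2692
    cross y-line → (4,1), t=1.0818 (wall)
  → r_1 = 1.0818
beam 2: φ=90°, α=75°
  d=(0.2588,0.9659)  start (3,2)  tX=1.0046 tY=0.7454  stride 1/|dx|=3.8637 1/|dy|=1.0353
    cross y-line → (3,3), t=0.7454
    cross x-line → (4,3), t=1.0046
    cross y-line → (4,4), t=1.7807
    cross y-line → (4,5), t=2.8160 (wall)
  → r_2 = 2.8160
beam 3: φ=180°, α=165°
  d=(-0.9659,0.2588)  start (3,2)  tX=0.7661 tY=2.7819  stride 1/|dx|=1.0353 1/|dy|=3.8637
    cross x-line → (2,2), t=0.7661
    cross x-line → (1,2), t=1.8014
    cross y-line → (1,3), t=2.7819
    cross x-line → (0,3), t=2.8367 (wall)
  → r_3 = 2.8367
beam 4: φ=270°, α=255°
  d=(-0.2588,-0.9659)  start (3,2)  tX=2.8591 tY=0.2899  stride 1/|dx|=3.8637 1/|dy|=1.0353
    cross y-line → (3,1), t=0.2899
    cross y-line → (3,0), t=1.3252 (wall)
  → r_4 = 1.3252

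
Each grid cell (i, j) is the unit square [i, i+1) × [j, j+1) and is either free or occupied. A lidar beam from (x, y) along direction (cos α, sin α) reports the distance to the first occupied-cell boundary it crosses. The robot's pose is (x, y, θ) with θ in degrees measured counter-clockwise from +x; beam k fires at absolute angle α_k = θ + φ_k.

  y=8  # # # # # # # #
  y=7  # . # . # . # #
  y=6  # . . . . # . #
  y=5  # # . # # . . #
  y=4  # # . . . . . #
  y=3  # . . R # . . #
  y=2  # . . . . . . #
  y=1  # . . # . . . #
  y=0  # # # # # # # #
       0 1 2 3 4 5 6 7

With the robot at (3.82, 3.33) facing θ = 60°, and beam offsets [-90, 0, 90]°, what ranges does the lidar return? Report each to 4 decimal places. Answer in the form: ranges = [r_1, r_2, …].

ranges = [0.2078, 0.3600, 2.1016]

beam 1: φ=-90°, α=330°
  direction (0.8660, -0.5000); cell (3,3); t to first gridline: x 0.2078, y 0.6600 (then +1.1547 / +2.0000)
    (4,3) via x @ 0.2078  # hit
  → r_1 = 0.2078
beam 2: φ=0°, α=60°
  direction (0.5000, 0.8660); cell (3,3); t to first gridline: x 0.3600, y 0.7736 (then +2.0000 / +1.1547)
    (4,3) via x @ 0.3600  # hit
  → r_2 = 0.3600
beam 3: φ=90°, α=150°
  direction (-0.8660, 0.5000); cell (3,3); t to first gridline: x 0.9469, y 1.3400 (then +1.1547 / +2.0000)
    (2,3) via x @ 0.9469
    (2,4) via y @ 1.3400
    (1,4) via x @ 2.1016  # hit
  → r_3 = 2.1016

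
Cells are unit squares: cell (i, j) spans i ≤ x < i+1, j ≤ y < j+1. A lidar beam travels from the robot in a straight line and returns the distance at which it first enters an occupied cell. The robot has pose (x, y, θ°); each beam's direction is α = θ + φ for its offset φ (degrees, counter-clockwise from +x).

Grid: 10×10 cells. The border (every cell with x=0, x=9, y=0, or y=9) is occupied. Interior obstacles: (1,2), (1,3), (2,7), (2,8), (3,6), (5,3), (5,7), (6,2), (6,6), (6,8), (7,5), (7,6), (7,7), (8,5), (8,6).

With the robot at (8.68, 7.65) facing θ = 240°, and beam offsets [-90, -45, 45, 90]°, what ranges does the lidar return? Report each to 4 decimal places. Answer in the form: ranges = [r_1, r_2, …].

ranges = [1.9399, 0.7040, 0.6729, 0.3695]

beam 1: φ=-90°, α=150°
  dir = (cos 150°, sin 150°) = (-0.8660, 0.5000); from cell (8,7)
  next x-line at t=0.7852, next y-line at t=0.7000; Δt_x=1.1547, Δt_y=2.0000
    y: enter (8,8) at t=0.7000
    x: enter (7,8) at t=0.7852
    x: enter (6,8) at t=1.9399 ← occupied
  → r_1 = 1.9399
beam 2: φ=-45°, α=195°
  dir = (cos 195°, sin 195°) = (-0.9659, -0.2588); from cell (8,7)
  next x-line at t=0.7040, next y-line at t=2.5114; Δt_x=1.0353, Δt_y=3.8637
    x: enter (7,7) at t=0.7040 ← occupied
  → r_2 = 0.7040
beam 3: φ=45°, α=285°
  dir = (cos 285°, sin 285°) = (0.2588, -0.9659); from cell (8,7)
  next x-line at t=1.2364, next y-line at t=0.6729; Δt_x=3.8637, Δt_y=1.0353
    y: enter (8,6) at t=0.6729 ← occupied
  → r_3 = 0.6729
beam 4: φ=90°, α=330°
  dir = (cos 330°, sin 330°) = (0.8660, -0.5000); from cell (8,7)
  next x-line at t=0.3695, next y-line at t=1.3000; Δt_x=1.1547, Δt_y=2.0000
    x: enter (9,7) at t=0.3695 ← occupied
  → r_4 = 0.3695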